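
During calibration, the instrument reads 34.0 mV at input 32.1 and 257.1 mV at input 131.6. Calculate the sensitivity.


Sensitivity = (y2 - y1) / (x2 - x1).
S = (257.1 - 34.0) / (131.6 - 32.1)
S = 223.1 / 99.5
S = 2.2422 mV/unit

2.2422 mV/unit


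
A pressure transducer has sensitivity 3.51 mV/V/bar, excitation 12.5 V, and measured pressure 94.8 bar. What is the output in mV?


Output = sensitivity * Vex * P.
Vout = 3.51 * 12.5 * 94.8
Vout = 43.875 * 94.8
Vout = 4159.35 mV

4159.35 mV


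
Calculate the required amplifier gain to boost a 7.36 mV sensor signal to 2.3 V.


Gain = Vout / Vin (converting to same units).
G = 2.3 V / 7.36 mV
G = 2300.0 mV / 7.36 mV
G = 312.5

312.5


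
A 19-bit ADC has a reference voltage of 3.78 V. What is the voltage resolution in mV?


The resolution (LSB) of an ADC is Vref / 2^n.
LSB = 3.78 / 2^19
LSB = 3.78 / 524288
LSB = 7.21e-06 V = 0.00720978 mV

0.00720978 mV


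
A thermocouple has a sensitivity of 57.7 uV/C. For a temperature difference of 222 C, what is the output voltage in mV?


The thermocouple output V = sensitivity * dT.
V = 57.7 uV/C * 222 C
V = 12809.4 uV
V = 12.809 mV

12.809 mV


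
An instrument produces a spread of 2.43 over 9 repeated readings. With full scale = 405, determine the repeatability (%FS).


Repeatability = (spread / full scale) * 100%.
R = (2.43 / 405) * 100
R = 0.6 %FS

0.6 %FS


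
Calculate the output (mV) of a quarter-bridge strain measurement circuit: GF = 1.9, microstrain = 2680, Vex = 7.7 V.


Quarter bridge output: Vout = (GF * epsilon * Vex) / 4.
Vout = (1.9 * 2680e-6 * 7.7) / 4
Vout = 0.0392084 / 4 V
Vout = 0.0098021 V = 9.8021 mV

9.8021 mV


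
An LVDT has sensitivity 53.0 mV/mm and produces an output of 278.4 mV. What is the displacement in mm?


Displacement = Vout / sensitivity.
d = 278.4 / 53.0
d = 5.253 mm

5.253 mm


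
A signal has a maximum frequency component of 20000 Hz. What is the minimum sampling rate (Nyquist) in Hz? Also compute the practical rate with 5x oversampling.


By Nyquist theorem, fs_min = 2 * fmax.
fs_min = 2 * 20000 = 40000 Hz
Practical rate = 5 * fs_min = 5 * 40000 = 200000 Hz

fs_min = 40000 Hz, fs_practical = 200000 Hz


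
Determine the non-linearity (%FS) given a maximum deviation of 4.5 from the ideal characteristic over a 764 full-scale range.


Linearity error = (max deviation / full scale) * 100%.
Linearity = (4.5 / 764) * 100
Linearity = 0.589 %FS

0.589 %FS


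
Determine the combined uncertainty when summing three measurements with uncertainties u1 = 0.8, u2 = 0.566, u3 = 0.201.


For a sum of independent quantities, uc = sqrt(u1^2 + u2^2 + u3^2).
uc = sqrt(0.8^2 + 0.566^2 + 0.201^2)
uc = sqrt(0.64 + 0.320356 + 0.040401)
uc = 1.0004

1.0004


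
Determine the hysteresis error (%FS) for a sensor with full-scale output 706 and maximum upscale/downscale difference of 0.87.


Hysteresis = (max difference / full scale) * 100%.
H = (0.87 / 706) * 100
H = 0.123 %FS

0.123 %FS


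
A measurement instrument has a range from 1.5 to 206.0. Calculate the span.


Span = upper range - lower range.
Span = 206.0 - (1.5)
Span = 204.5

204.5


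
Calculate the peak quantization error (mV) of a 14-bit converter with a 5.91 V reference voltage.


The maximum quantization error is +/- LSB/2.
LSB = Vref / 2^n = 5.91 / 16384 = 0.00036072 V
Max error = LSB / 2 = 0.00036072 / 2 = 0.00018036 V
Max error = 0.1804 mV

0.1804 mV


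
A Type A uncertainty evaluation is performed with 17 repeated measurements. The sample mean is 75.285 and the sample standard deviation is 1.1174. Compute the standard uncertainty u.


The standard uncertainty for Type A evaluation is u = s / sqrt(n).
u = 1.1174 / sqrt(17)
u = 1.1174 / 4.1231
u = 0.271

0.271


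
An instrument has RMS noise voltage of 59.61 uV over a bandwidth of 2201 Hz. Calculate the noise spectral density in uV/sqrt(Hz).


Noise spectral density = Vrms / sqrt(BW).
NSD = 59.61 / sqrt(2201)
NSD = 59.61 / 46.9148
NSD = 1.2706 uV/sqrt(Hz)

1.2706 uV/sqrt(Hz)


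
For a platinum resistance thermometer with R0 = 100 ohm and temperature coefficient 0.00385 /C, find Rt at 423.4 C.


The RTD equation: Rt = R0 * (1 + alpha * T).
Rt = 100 * (1 + 0.00385 * 423.4)
Rt = 100 * (1 + 1.63009)
Rt = 100 * 2.63009
Rt = 263.009 ohm

263.009 ohm


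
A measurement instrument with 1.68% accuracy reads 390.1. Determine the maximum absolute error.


Absolute error = (accuracy% / 100) * reading.
Error = (1.68 / 100) * 390.1
Error = 0.0168 * 390.1
Error = 6.5537

6.5537


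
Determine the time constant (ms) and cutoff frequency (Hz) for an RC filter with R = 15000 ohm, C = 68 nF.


Time constant: tau = R * C.
tau = 15000 * 6.80e-08 = 0.00102 s
tau = 1.02 ms
Cutoff frequency: fc = 1 / (2*pi*R*C).
fc = 1 / (2*pi*0.00102) = 156.03 Hz

tau = 1.02 ms, fc = 156.03 Hz


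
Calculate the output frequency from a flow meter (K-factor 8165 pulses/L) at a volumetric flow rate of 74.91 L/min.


Frequency = K * Q / 60 (converting L/min to L/s).
f = 8165 * 74.91 / 60
f = 611640.15 / 60
f = 10194.0 Hz

10194.0 Hz


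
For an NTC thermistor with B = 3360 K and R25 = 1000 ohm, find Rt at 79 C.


NTC thermistor equation: Rt = R25 * exp(B * (1/T - 1/T25)).
T in Kelvin: 352.15 K, T25 = 298.15 K
1/T - 1/T25 = 1/352.15 - 1/298.15 = -0.00051432
B * (1/T - 1/T25) = 3360 * -0.00051432 = -1.7281
Rt = 1000 * exp(-1.7281) = 177.6 ohm

177.6 ohm


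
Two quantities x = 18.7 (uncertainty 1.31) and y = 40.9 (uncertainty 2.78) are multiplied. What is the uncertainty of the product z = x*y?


For a product z = x*y, the relative uncertainty is:
uz/z = sqrt((ux/x)^2 + (uy/y)^2)
Relative uncertainties: ux/x = 1.31/18.7 = 0.070053
uy/y = 2.78/40.9 = 0.067971
z = 18.7 * 40.9 = 764.8
uz = 764.8 * sqrt(0.070053^2 + 0.067971^2) = 74.654

74.654


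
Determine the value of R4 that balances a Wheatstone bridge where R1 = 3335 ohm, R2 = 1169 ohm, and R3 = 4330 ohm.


At balance: R1*R4 = R2*R3, so R4 = R2*R3/R1.
R4 = 1169 * 4330 / 3335
R4 = 5061770 / 3335
R4 = 1517.77 ohm

1517.77 ohm


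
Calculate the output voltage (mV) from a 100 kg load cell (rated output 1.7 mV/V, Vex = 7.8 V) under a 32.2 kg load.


Vout = rated_output * Vex * (load / capacity).
Vout = 1.7 * 7.8 * (32.2 / 100)
Vout = 1.7 * 7.8 * 0.322
Vout = 4.27 mV

4.27 mV


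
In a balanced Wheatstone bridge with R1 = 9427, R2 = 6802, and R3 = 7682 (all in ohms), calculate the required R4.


At balance: R1*R4 = R2*R3, so R4 = R2*R3/R1.
R4 = 6802 * 7682 / 9427
R4 = 52252964 / 9427
R4 = 5542.9 ohm

5542.9 ohm


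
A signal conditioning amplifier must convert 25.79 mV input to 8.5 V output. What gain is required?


Gain = Vout / Vin (converting to same units).
G = 8.5 V / 25.79 mV
G = 8500.0 mV / 25.79 mV
G = 329.59

329.59


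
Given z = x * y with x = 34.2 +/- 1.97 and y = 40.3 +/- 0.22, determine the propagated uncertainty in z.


For a product z = x*y, the relative uncertainty is:
uz/z = sqrt((ux/x)^2 + (uy/y)^2)
Relative uncertainties: ux/x = 1.97/34.2 = 0.057602
uy/y = 0.22/40.3 = 0.005459
z = 34.2 * 40.3 = 1378.3
uz = 1378.3 * sqrt(0.057602^2 + 0.005459^2) = 79.747

79.747


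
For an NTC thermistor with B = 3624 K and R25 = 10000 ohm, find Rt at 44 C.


NTC thermistor equation: Rt = R25 * exp(B * (1/T - 1/T25)).
T in Kelvin: 317.15 K, T25 = 298.15 K
1/T - 1/T25 = 1/317.15 - 1/298.15 = -0.00020093
B * (1/T - 1/T25) = 3624 * -0.00020093 = -0.7282
Rt = 10000 * exp(-0.7282) = 4827.8 ohm

4827.8 ohm


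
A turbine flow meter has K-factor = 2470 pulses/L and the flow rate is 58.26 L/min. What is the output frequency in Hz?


Frequency = K * Q / 60 (converting L/min to L/s).
f = 2470 * 58.26 / 60
f = 143902.2 / 60
f = 2398.37 Hz

2398.37 Hz


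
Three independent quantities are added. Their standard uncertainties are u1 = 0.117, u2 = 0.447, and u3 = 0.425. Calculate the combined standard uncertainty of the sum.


For a sum of independent quantities, uc = sqrt(u1^2 + u2^2 + u3^2).
uc = sqrt(0.117^2 + 0.447^2 + 0.425^2)
uc = sqrt(0.013689 + 0.199809 + 0.180625)
uc = 0.6278

0.6278


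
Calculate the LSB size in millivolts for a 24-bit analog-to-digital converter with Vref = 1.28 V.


The resolution (LSB) of an ADC is Vref / 2^n.
LSB = 1.28 / 2^24
LSB = 1.28 / 16777216
LSB = 8e-08 V = 7.629e-05 mV

7.629e-05 mV


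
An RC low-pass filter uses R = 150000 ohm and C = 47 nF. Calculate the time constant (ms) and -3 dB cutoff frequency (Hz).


Time constant: tau = R * C.
tau = 150000 * 4.70e-08 = 0.00705 s
tau = 7.05 ms
Cutoff frequency: fc = 1 / (2*pi*R*C).
fc = 1 / (2*pi*0.00705) = 22.58 Hz

tau = 7.05 ms, fc = 22.58 Hz


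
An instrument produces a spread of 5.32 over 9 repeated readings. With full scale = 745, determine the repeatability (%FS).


Repeatability = (spread / full scale) * 100%.
R = (5.32 / 745) * 100
R = 0.714 %FS

0.714 %FS


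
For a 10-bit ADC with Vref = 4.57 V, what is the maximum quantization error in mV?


The maximum quantization error is +/- LSB/2.
LSB = Vref / 2^n = 4.57 / 1024 = 0.00446289 V
Max error = LSB / 2 = 0.00446289 / 2 = 0.00223145 V
Max error = 2.2314 mV

2.2314 mV


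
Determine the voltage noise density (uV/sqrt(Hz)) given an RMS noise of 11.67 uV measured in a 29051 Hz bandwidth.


Noise spectral density = Vrms / sqrt(BW).
NSD = 11.67 / sqrt(29051)
NSD = 11.67 / 170.4435
NSD = 0.0685 uV/sqrt(Hz)

0.0685 uV/sqrt(Hz)


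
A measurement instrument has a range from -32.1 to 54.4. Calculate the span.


Span = upper range - lower range.
Span = 54.4 - (-32.1)
Span = 86.5

86.5


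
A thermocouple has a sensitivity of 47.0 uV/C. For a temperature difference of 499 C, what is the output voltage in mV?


The thermocouple output V = sensitivity * dT.
V = 47.0 uV/C * 499 C
V = 23453.0 uV
V = 23.453 mV

23.453 mV


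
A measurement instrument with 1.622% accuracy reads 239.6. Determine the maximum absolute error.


Absolute error = (accuracy% / 100) * reading.
Error = (1.622 / 100) * 239.6
Error = 0.01622 * 239.6
Error = 3.8863

3.8863


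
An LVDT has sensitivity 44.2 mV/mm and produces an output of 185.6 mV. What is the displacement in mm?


Displacement = Vout / sensitivity.
d = 185.6 / 44.2
d = 4.199 mm

4.199 mm


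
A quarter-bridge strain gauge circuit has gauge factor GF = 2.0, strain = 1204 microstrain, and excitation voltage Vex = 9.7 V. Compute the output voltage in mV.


Quarter bridge output: Vout = (GF * epsilon * Vex) / 4.
Vout = (2.0 * 1204e-6 * 9.7) / 4
Vout = 0.0233576 / 4 V
Vout = 0.0058394 V = 5.8394 mV

5.8394 mV


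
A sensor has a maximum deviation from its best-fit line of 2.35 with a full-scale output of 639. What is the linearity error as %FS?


Linearity error = (max deviation / full scale) * 100%.
Linearity = (2.35 / 639) * 100
Linearity = 0.368 %FS

0.368 %FS


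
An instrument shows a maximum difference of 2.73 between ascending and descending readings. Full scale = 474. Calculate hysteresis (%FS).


Hysteresis = (max difference / full scale) * 100%.
H = (2.73 / 474) * 100
H = 0.576 %FS

0.576 %FS


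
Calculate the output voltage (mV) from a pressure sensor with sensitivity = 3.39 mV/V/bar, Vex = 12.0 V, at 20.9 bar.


Output = sensitivity * Vex * P.
Vout = 3.39 * 12.0 * 20.9
Vout = 40.68 * 20.9
Vout = 850.21 mV

850.21 mV


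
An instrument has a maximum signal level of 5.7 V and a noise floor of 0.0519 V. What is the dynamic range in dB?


Dynamic range = 20 * log10(Vmax / Vnoise).
DR = 20 * log10(5.7 / 0.0519)
DR = 20 * log10(109.83)
DR = 40.81 dB

40.81 dB


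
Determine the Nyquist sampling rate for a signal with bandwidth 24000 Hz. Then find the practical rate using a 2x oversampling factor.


By Nyquist theorem, fs_min = 2 * fmax.
fs_min = 2 * 24000 = 48000 Hz
Practical rate = 2 * fs_min = 2 * 48000 = 96000 Hz

fs_min = 48000 Hz, fs_practical = 96000 Hz


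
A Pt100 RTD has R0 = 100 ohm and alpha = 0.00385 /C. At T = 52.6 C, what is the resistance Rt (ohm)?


The RTD equation: Rt = R0 * (1 + alpha * T).
Rt = 100 * (1 + 0.00385 * 52.6)
Rt = 100 * (1 + 0.20251)
Rt = 100 * 1.20251
Rt = 120.251 ohm

120.251 ohm


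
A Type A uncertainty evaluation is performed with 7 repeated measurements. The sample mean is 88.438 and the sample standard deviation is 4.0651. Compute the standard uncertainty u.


The standard uncertainty for Type A evaluation is u = s / sqrt(n).
u = 4.0651 / sqrt(7)
u = 4.0651 / 2.6458
u = 1.5365

1.5365


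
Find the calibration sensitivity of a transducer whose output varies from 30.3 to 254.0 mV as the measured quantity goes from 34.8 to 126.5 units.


Sensitivity = (y2 - y1) / (x2 - x1).
S = (254.0 - 30.3) / (126.5 - 34.8)
S = 223.7 / 91.7
S = 2.4395 mV/unit

2.4395 mV/unit


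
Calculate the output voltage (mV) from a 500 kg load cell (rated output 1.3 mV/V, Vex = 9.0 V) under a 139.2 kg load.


Vout = rated_output * Vex * (load / capacity).
Vout = 1.3 * 9.0 * (139.2 / 500)
Vout = 1.3 * 9.0 * 0.2784
Vout = 3.257 mV

3.257 mV


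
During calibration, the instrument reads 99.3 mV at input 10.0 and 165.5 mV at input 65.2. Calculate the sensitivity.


Sensitivity = (y2 - y1) / (x2 - x1).
S = (165.5 - 99.3) / (65.2 - 10.0)
S = 66.2 / 55.2
S = 1.1993 mV/unit

1.1993 mV/unit


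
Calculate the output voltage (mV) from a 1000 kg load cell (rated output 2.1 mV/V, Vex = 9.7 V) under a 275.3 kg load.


Vout = rated_output * Vex * (load / capacity).
Vout = 2.1 * 9.7 * (275.3 / 1000)
Vout = 2.1 * 9.7 * 0.2753
Vout = 5.608 mV

5.608 mV


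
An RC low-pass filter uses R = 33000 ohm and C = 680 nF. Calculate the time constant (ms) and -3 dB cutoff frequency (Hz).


Time constant: tau = R * C.
tau = 33000 * 6.80e-07 = 0.02244 s
tau = 22.44 ms
Cutoff frequency: fc = 1 / (2*pi*R*C).
fc = 1 / (2*pi*0.02244) = 7.09 Hz

tau = 22.44 ms, fc = 7.09 Hz


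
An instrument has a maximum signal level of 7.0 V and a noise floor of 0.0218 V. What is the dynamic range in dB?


Dynamic range = 20 * log10(Vmax / Vnoise).
DR = 20 * log10(7.0 / 0.0218)
DR = 20 * log10(321.1)
DR = 50.13 dB

50.13 dB


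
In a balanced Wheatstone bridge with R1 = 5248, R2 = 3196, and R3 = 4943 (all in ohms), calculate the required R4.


At balance: R1*R4 = R2*R3, so R4 = R2*R3/R1.
R4 = 3196 * 4943 / 5248
R4 = 15797828 / 5248
R4 = 3010.26 ohm

3010.26 ohm


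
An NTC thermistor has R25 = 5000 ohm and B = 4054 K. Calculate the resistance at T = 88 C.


NTC thermistor equation: Rt = R25 * exp(B * (1/T - 1/T25)).
T in Kelvin: 361.15 K, T25 = 298.15 K
1/T - 1/T25 = 1/361.15 - 1/298.15 = -0.00058508
B * (1/T - 1/T25) = 4054 * -0.00058508 = -2.3719
Rt = 5000 * exp(-2.3719) = 466.5 ohm

466.5 ohm


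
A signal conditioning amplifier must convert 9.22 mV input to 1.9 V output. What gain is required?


Gain = Vout / Vin (converting to same units).
G = 1.9 V / 9.22 mV
G = 1900.0 mV / 9.22 mV
G = 206.07

206.07


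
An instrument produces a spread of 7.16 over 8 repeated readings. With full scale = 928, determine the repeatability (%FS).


Repeatability = (spread / full scale) * 100%.
R = (7.16 / 928) * 100
R = 0.772 %FS

0.772 %FS


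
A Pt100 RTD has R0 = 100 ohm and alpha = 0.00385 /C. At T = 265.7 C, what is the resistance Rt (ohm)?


The RTD equation: Rt = R0 * (1 + alpha * T).
Rt = 100 * (1 + 0.00385 * 265.7)
Rt = 100 * (1 + 1.022945)
Rt = 100 * 2.022945
Rt = 202.294 ohm

202.294 ohm


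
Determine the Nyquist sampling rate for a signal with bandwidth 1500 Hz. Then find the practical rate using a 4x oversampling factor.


By Nyquist theorem, fs_min = 2 * fmax.
fs_min = 2 * 1500 = 3000 Hz
Practical rate = 4 * fs_min = 4 * 3000 = 12000 Hz

fs_min = 3000 Hz, fs_practical = 12000 Hz


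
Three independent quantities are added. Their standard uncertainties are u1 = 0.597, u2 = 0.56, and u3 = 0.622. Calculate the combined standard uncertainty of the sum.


For a sum of independent quantities, uc = sqrt(u1^2 + u2^2 + u3^2).
uc = sqrt(0.597^2 + 0.56^2 + 0.622^2)
uc = sqrt(0.356409 + 0.3136 + 0.386884)
uc = 1.0281

1.0281


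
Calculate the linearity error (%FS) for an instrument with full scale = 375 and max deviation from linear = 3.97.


Linearity error = (max deviation / full scale) * 100%.
Linearity = (3.97 / 375) * 100
Linearity = 1.059 %FS

1.059 %FS


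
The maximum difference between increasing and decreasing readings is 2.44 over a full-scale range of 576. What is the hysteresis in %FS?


Hysteresis = (max difference / full scale) * 100%.
H = (2.44 / 576) * 100
H = 0.424 %FS

0.424 %FS


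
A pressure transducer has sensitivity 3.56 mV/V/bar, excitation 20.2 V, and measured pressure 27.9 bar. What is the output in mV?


Output = sensitivity * Vex * P.
Vout = 3.56 * 20.2 * 27.9
Vout = 71.912 * 27.9
Vout = 2006.34 mV

2006.34 mV


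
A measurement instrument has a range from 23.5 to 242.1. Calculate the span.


Span = upper range - lower range.
Span = 242.1 - (23.5)
Span = 218.6

218.6


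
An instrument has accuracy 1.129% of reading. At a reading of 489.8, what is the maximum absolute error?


Absolute error = (accuracy% / 100) * reading.
Error = (1.129 / 100) * 489.8
Error = 0.01129 * 489.8
Error = 5.5298

5.5298


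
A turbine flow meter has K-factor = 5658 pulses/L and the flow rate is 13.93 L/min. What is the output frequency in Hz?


Frequency = K * Q / 60 (converting L/min to L/s).
f = 5658 * 13.93 / 60
f = 78815.94 / 60
f = 1313.6 Hz

1313.6 Hz


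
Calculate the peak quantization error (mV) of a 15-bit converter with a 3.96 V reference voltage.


The maximum quantization error is +/- LSB/2.
LSB = Vref / 2^n = 3.96 / 32768 = 0.00012085 V
Max error = LSB / 2 = 0.00012085 / 2 = 6.042e-05 V
Max error = 0.0604 mV

0.0604 mV


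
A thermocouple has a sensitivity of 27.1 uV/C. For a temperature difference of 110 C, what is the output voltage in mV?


The thermocouple output V = sensitivity * dT.
V = 27.1 uV/C * 110 C
V = 2981.0 uV
V = 2.981 mV

2.981 mV


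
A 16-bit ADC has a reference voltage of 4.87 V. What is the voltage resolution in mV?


The resolution (LSB) of an ADC is Vref / 2^n.
LSB = 4.87 / 2^16
LSB = 4.87 / 65536
LSB = 7.431e-05 V = 0.0743103 mV

0.0743103 mV


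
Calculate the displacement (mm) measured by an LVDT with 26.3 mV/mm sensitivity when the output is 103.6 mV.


Displacement = Vout / sensitivity.
d = 103.6 / 26.3
d = 3.939 mm

3.939 mm


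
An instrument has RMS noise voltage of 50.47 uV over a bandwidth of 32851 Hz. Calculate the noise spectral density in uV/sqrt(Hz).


Noise spectral density = Vrms / sqrt(BW).
NSD = 50.47 / sqrt(32851)
NSD = 50.47 / 181.2484
NSD = 0.2785 uV/sqrt(Hz)

0.2785 uV/sqrt(Hz)


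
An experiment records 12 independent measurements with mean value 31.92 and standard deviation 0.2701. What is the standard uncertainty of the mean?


The standard uncertainty for Type A evaluation is u = s / sqrt(n).
u = 0.2701 / sqrt(12)
u = 0.2701 / 3.4641
u = 0.078

0.078


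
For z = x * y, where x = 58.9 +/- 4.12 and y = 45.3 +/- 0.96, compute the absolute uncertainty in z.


For a product z = x*y, the relative uncertainty is:
uz/z = sqrt((ux/x)^2 + (uy/y)^2)
Relative uncertainties: ux/x = 4.12/58.9 = 0.069949
uy/y = 0.96/45.3 = 0.021192
z = 58.9 * 45.3 = 2668.2
uz = 2668.2 * sqrt(0.069949^2 + 0.021192^2) = 195.013

195.013


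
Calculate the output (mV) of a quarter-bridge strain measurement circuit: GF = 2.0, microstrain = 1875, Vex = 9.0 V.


Quarter bridge output: Vout = (GF * epsilon * Vex) / 4.
Vout = (2.0 * 1875e-6 * 9.0) / 4
Vout = 0.03375 / 4 V
Vout = 0.0084375 V = 8.4375 mV

8.4375 mV


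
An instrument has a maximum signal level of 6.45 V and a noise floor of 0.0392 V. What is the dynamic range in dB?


Dynamic range = 20 * log10(Vmax / Vnoise).
DR = 20 * log10(6.45 / 0.0392)
DR = 20 * log10(164.54)
DR = 44.33 dB

44.33 dB


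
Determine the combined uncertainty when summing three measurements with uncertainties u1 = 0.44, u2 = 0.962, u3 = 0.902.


For a sum of independent quantities, uc = sqrt(u1^2 + u2^2 + u3^2).
uc = sqrt(0.44^2 + 0.962^2 + 0.902^2)
uc = sqrt(0.1936 + 0.925444 + 0.813604)
uc = 1.3902

1.3902


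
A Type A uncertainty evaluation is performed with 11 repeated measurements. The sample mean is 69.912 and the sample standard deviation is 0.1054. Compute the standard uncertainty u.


The standard uncertainty for Type A evaluation is u = s / sqrt(n).
u = 0.1054 / sqrt(11)
u = 0.1054 / 3.3166
u = 0.0318

0.0318


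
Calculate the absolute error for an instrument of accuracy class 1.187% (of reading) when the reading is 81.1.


Absolute error = (accuracy% / 100) * reading.
Error = (1.187 / 100) * 81.1
Error = 0.01187 * 81.1
Error = 0.9627

0.9627


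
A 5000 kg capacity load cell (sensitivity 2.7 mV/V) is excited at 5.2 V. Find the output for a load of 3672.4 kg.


Vout = rated_output * Vex * (load / capacity).
Vout = 2.7 * 5.2 * (3672.4 / 5000)
Vout = 2.7 * 5.2 * 0.73448
Vout = 10.312 mV

10.312 mV


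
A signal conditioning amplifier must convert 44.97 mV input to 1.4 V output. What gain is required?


Gain = Vout / Vin (converting to same units).
G = 1.4 V / 44.97 mV
G = 1400.0 mV / 44.97 mV
G = 31.13

31.13


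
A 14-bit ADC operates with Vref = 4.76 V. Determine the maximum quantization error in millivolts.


The maximum quantization error is +/- LSB/2.
LSB = Vref / 2^n = 4.76 / 16384 = 0.00029053 V
Max error = LSB / 2 = 0.00029053 / 2 = 0.00014526 V
Max error = 0.1453 mV

0.1453 mV


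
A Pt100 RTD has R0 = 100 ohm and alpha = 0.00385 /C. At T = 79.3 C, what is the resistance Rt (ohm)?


The RTD equation: Rt = R0 * (1 + alpha * T).
Rt = 100 * (1 + 0.00385 * 79.3)
Rt = 100 * (1 + 0.305305)
Rt = 100 * 1.305305
Rt = 130.53 ohm

130.53 ohm


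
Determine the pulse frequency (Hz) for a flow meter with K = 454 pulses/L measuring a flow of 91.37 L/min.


Frequency = K * Q / 60 (converting L/min to L/s).
f = 454 * 91.37 / 60
f = 41481.98 / 60
f = 691.37 Hz

691.37 Hz


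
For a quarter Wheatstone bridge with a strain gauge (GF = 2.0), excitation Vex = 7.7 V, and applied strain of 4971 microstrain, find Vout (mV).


Quarter bridge output: Vout = (GF * epsilon * Vex) / 4.
Vout = (2.0 * 4971e-6 * 7.7) / 4
Vout = 0.0765534 / 4 V
Vout = 0.01913835 V = 19.1383 mV

19.1383 mV


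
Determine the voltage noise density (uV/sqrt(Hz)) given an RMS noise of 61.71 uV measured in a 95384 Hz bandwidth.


Noise spectral density = Vrms / sqrt(BW).
NSD = 61.71 / sqrt(95384)
NSD = 61.71 / 308.843
NSD = 0.1998 uV/sqrt(Hz)

0.1998 uV/sqrt(Hz)


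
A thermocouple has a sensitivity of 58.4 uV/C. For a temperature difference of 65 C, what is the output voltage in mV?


The thermocouple output V = sensitivity * dT.
V = 58.4 uV/C * 65 C
V = 3796.0 uV
V = 3.796 mV

3.796 mV


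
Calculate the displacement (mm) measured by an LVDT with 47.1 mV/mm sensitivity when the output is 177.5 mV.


Displacement = Vout / sensitivity.
d = 177.5 / 47.1
d = 3.769 mm

3.769 mm


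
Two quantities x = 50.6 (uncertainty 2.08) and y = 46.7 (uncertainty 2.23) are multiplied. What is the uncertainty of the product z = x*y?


For a product z = x*y, the relative uncertainty is:
uz/z = sqrt((ux/x)^2 + (uy/y)^2)
Relative uncertainties: ux/x = 2.08/50.6 = 0.041107
uy/y = 2.23/46.7 = 0.047752
z = 50.6 * 46.7 = 2363.0
uz = 2363.0 * sqrt(0.041107^2 + 0.047752^2) = 148.889

148.889


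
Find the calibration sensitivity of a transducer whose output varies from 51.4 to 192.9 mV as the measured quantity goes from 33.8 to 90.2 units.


Sensitivity = (y2 - y1) / (x2 - x1).
S = (192.9 - 51.4) / (90.2 - 33.8)
S = 141.5 / 56.4
S = 2.5089 mV/unit

2.5089 mV/unit


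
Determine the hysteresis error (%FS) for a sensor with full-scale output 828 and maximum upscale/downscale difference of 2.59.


Hysteresis = (max difference / full scale) * 100%.
H = (2.59 / 828) * 100
H = 0.313 %FS

0.313 %FS


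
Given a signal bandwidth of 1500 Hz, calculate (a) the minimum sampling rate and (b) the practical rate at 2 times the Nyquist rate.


By Nyquist theorem, fs_min = 2 * fmax.
fs_min = 2 * 1500 = 3000 Hz
Practical rate = 2 * fs_min = 2 * 3000 = 6000 Hz

fs_min = 3000 Hz, fs_practical = 6000 Hz


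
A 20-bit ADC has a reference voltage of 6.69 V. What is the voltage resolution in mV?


The resolution (LSB) of an ADC is Vref / 2^n.
LSB = 6.69 / 2^20
LSB = 6.69 / 1048576
LSB = 6.38e-06 V = 0.00638008 mV

0.00638008 mV


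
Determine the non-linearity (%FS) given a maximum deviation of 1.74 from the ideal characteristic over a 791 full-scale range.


Linearity error = (max deviation / full scale) * 100%.
Linearity = (1.74 / 791) * 100
Linearity = 0.22 %FS

0.22 %FS


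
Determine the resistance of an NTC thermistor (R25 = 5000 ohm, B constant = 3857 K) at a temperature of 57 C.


NTC thermistor equation: Rt = R25 * exp(B * (1/T - 1/T25)).
T in Kelvin: 330.15 K, T25 = 298.15 K
1/T - 1/T25 = 1/330.15 - 1/298.15 = -0.00032509
B * (1/T - 1/T25) = 3857 * -0.00032509 = -1.2539
Rt = 5000 * exp(-1.2539) = 1427.0 ohm

1427.0 ohm


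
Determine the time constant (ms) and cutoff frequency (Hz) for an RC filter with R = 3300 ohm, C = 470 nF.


Time constant: tau = R * C.
tau = 3300 * 4.70e-07 = 0.001551 s
tau = 1.551 ms
Cutoff frequency: fc = 1 / (2*pi*R*C).
fc = 1 / (2*pi*0.001551) = 102.61 Hz

tau = 1.551 ms, fc = 102.61 Hz


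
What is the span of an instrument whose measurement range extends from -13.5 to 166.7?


Span = upper range - lower range.
Span = 166.7 - (-13.5)
Span = 180.2

180.2


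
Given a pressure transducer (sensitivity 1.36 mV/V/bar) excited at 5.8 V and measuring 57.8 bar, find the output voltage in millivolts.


Output = sensitivity * Vex * P.
Vout = 1.36 * 5.8 * 57.8
Vout = 7.888 * 57.8
Vout = 455.93 mV

455.93 mV


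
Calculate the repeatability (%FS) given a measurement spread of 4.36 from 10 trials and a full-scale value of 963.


Repeatability = (spread / full scale) * 100%.
R = (4.36 / 963) * 100
R = 0.453 %FS

0.453 %FS


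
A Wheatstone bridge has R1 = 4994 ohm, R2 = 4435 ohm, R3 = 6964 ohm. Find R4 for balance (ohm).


At balance: R1*R4 = R2*R3, so R4 = R2*R3/R1.
R4 = 4435 * 6964 / 4994
R4 = 30885340 / 4994
R4 = 6184.49 ohm

6184.49 ohm


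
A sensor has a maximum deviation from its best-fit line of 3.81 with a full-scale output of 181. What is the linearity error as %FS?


Linearity error = (max deviation / full scale) * 100%.
Linearity = (3.81 / 181) * 100
Linearity = 2.105 %FS

2.105 %FS


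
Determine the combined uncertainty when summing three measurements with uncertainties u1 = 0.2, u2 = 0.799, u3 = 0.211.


For a sum of independent quantities, uc = sqrt(u1^2 + u2^2 + u3^2).
uc = sqrt(0.2^2 + 0.799^2 + 0.211^2)
uc = sqrt(0.04 + 0.638401 + 0.044521)
uc = 0.8502

0.8502


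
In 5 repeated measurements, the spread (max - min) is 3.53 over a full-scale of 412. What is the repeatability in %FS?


Repeatability = (spread / full scale) * 100%.
R = (3.53 / 412) * 100
R = 0.857 %FS

0.857 %FS


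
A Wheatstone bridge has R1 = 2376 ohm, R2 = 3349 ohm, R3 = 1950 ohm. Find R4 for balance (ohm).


At balance: R1*R4 = R2*R3, so R4 = R2*R3/R1.
R4 = 3349 * 1950 / 2376
R4 = 6530550 / 2376
R4 = 2748.55 ohm

2748.55 ohm


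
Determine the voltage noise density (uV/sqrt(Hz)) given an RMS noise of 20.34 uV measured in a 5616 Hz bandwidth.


Noise spectral density = Vrms / sqrt(BW).
NSD = 20.34 / sqrt(5616)
NSD = 20.34 / 74.94
NSD = 0.2714 uV/sqrt(Hz)

0.2714 uV/sqrt(Hz)


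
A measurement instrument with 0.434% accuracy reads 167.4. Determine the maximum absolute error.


Absolute error = (accuracy% / 100) * reading.
Error = (0.434 / 100) * 167.4
Error = 0.00434 * 167.4
Error = 0.7265

0.7265


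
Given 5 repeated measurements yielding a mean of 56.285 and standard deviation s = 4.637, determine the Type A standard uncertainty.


The standard uncertainty for Type A evaluation is u = s / sqrt(n).
u = 4.637 / sqrt(5)
u = 4.637 / 2.2361
u = 2.0737

2.0737


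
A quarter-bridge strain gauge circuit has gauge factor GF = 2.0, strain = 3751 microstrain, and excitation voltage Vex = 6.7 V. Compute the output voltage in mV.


Quarter bridge output: Vout = (GF * epsilon * Vex) / 4.
Vout = (2.0 * 3751e-6 * 6.7) / 4
Vout = 0.0502634 / 4 V
Vout = 0.01256585 V = 12.5658 mV

12.5658 mV


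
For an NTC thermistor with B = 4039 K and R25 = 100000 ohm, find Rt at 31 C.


NTC thermistor equation: Rt = R25 * exp(B * (1/T - 1/T25)).
T in Kelvin: 304.15 K, T25 = 298.15 K
1/T - 1/T25 = 1/304.15 - 1/298.15 = -6.617e-05
B * (1/T - 1/T25) = 4039 * -6.617e-05 = -0.2672
Rt = 100000 * exp(-0.2672) = 76548.9 ohm

76548.9 ohm


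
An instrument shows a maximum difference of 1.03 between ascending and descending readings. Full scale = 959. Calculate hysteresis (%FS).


Hysteresis = (max difference / full scale) * 100%.
H = (1.03 / 959) * 100
H = 0.107 %FS

0.107 %FS


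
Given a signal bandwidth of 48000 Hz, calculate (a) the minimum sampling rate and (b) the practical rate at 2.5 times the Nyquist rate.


By Nyquist theorem, fs_min = 2 * fmax.
fs_min = 2 * 48000 = 96000 Hz
Practical rate = 2.5 * fs_min = 2.5 * 96000 = 240000 Hz

fs_min = 96000 Hz, fs_practical = 240000 Hz


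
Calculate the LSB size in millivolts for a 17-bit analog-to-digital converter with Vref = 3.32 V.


The resolution (LSB) of an ADC is Vref / 2^n.
LSB = 3.32 / 2^17
LSB = 3.32 / 131072
LSB = 2.533e-05 V = 0.02532959 mV

0.02532959 mV


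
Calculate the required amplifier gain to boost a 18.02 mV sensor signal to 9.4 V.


Gain = Vout / Vin (converting to same units).
G = 9.4 V / 18.02 mV
G = 9400.0 mV / 18.02 mV
G = 521.64

521.64


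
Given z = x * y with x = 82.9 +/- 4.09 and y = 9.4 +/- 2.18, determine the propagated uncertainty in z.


For a product z = x*y, the relative uncertainty is:
uz/z = sqrt((ux/x)^2 + (uy/y)^2)
Relative uncertainties: ux/x = 4.09/82.9 = 0.049337
uy/y = 2.18/9.4 = 0.231915
z = 82.9 * 9.4 = 779.3
uz = 779.3 * sqrt(0.049337^2 + 0.231915^2) = 184.766

184.766


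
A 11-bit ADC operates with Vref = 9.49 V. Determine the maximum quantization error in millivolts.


The maximum quantization error is +/- LSB/2.
LSB = Vref / 2^n = 9.49 / 2048 = 0.00463379 V
Max error = LSB / 2 = 0.00463379 / 2 = 0.00231689 V
Max error = 2.3169 mV

2.3169 mV


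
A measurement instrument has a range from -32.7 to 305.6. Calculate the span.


Span = upper range - lower range.
Span = 305.6 - (-32.7)
Span = 338.3

338.3


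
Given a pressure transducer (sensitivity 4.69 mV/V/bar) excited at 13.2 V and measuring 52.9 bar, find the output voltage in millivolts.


Output = sensitivity * Vex * P.
Vout = 4.69 * 13.2 * 52.9
Vout = 61.908 * 52.9
Vout = 3274.93 mV

3274.93 mV


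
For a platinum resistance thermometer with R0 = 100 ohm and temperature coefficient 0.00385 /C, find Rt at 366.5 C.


The RTD equation: Rt = R0 * (1 + alpha * T).
Rt = 100 * (1 + 0.00385 * 366.5)
Rt = 100 * (1 + 1.411025)
Rt = 100 * 2.411025
Rt = 241.102 ohm

241.102 ohm


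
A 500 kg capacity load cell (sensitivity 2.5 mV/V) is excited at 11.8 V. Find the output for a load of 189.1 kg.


Vout = rated_output * Vex * (load / capacity).
Vout = 2.5 * 11.8 * (189.1 / 500)
Vout = 2.5 * 11.8 * 0.3782
Vout = 11.157 mV

11.157 mV


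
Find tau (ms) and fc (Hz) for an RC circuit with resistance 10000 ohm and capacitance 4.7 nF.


Time constant: tau = R * C.
tau = 10000 * 4.70e-09 = 4.7e-05 s
tau = 0.047 ms
Cutoff frequency: fc = 1 / (2*pi*R*C).
fc = 1 / (2*pi*4.7e-05) = 3386.28 Hz

tau = 0.047 ms, fc = 3386.28 Hz


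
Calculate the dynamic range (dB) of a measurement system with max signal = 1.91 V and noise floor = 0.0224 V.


Dynamic range = 20 * log10(Vmax / Vnoise).
DR = 20 * log10(1.91 / 0.0224)
DR = 20 * log10(85.27)
DR = 38.62 dB

38.62 dB


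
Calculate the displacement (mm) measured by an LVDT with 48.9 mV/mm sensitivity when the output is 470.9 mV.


Displacement = Vout / sensitivity.
d = 470.9 / 48.9
d = 9.63 mm

9.63 mm


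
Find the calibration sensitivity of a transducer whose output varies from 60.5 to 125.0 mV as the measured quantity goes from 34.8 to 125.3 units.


Sensitivity = (y2 - y1) / (x2 - x1).
S = (125.0 - 60.5) / (125.3 - 34.8)
S = 64.5 / 90.5
S = 0.7127 mV/unit

0.7127 mV/unit


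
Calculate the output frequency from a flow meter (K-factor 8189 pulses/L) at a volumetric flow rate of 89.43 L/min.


Frequency = K * Q / 60 (converting L/min to L/s).
f = 8189 * 89.43 / 60
f = 732342.27 / 60
f = 12205.7 Hz

12205.7 Hz


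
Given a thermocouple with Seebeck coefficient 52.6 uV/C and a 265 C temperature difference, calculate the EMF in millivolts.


The thermocouple output V = sensitivity * dT.
V = 52.6 uV/C * 265 C
V = 13939.0 uV
V = 13.939 mV

13.939 mV


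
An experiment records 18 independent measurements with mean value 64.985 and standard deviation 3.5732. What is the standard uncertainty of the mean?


The standard uncertainty for Type A evaluation is u = s / sqrt(n).
u = 3.5732 / sqrt(18)
u = 3.5732 / 4.2426
u = 0.8422

0.8422


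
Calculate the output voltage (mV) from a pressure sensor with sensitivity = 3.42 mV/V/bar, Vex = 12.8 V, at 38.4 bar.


Output = sensitivity * Vex * P.
Vout = 3.42 * 12.8 * 38.4
Vout = 43.776 * 38.4
Vout = 1681.0 mV

1681.0 mV


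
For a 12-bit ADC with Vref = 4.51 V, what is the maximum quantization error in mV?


The maximum quantization error is +/- LSB/2.
LSB = Vref / 2^n = 4.51 / 4096 = 0.00110107 V
Max error = LSB / 2 = 0.00110107 / 2 = 0.00055054 V
Max error = 0.5505 mV

0.5505 mV


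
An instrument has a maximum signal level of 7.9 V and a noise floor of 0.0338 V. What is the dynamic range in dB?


Dynamic range = 20 * log10(Vmax / Vnoise).
DR = 20 * log10(7.9 / 0.0338)
DR = 20 * log10(233.73)
DR = 47.37 dB

47.37 dB


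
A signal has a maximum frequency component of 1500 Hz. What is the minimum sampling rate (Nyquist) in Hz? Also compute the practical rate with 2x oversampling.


By Nyquist theorem, fs_min = 2 * fmax.
fs_min = 2 * 1500 = 3000 Hz
Practical rate = 2 * fs_min = 2 * 3000 = 6000 Hz

fs_min = 3000 Hz, fs_practical = 6000 Hz


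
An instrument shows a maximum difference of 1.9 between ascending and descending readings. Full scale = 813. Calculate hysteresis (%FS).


Hysteresis = (max difference / full scale) * 100%.
H = (1.9 / 813) * 100
H = 0.234 %FS

0.234 %FS


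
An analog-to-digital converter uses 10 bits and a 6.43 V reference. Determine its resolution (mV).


The resolution (LSB) of an ADC is Vref / 2^n.
LSB = 6.43 / 2^10
LSB = 6.43 / 1024
LSB = 0.0062793 V = 6.27929688 mV

6.27929688 mV


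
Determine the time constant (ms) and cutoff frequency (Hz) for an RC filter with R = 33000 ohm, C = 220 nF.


Time constant: tau = R * C.
tau = 33000 * 2.20e-07 = 0.00726 s
tau = 7.26 ms
Cutoff frequency: fc = 1 / (2*pi*R*C).
fc = 1 / (2*pi*0.00726) = 21.92 Hz

tau = 7.26 ms, fc = 21.92 Hz


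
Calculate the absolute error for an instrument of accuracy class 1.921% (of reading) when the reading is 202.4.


Absolute error = (accuracy% / 100) * reading.
Error = (1.921 / 100) * 202.4
Error = 0.01921 * 202.4
Error = 3.8881

3.8881


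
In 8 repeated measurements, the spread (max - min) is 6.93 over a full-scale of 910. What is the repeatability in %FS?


Repeatability = (spread / full scale) * 100%.
R = (6.93 / 910) * 100
R = 0.762 %FS

0.762 %FS


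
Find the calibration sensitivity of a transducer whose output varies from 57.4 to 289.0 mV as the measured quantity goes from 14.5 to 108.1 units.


Sensitivity = (y2 - y1) / (x2 - x1).
S = (289.0 - 57.4) / (108.1 - 14.5)
S = 231.6 / 93.6
S = 2.4744 mV/unit

2.4744 mV/unit


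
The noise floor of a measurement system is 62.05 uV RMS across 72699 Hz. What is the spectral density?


Noise spectral density = Vrms / sqrt(BW).
NSD = 62.05 / sqrt(72699)
NSD = 62.05 / 269.6275
NSD = 0.2301 uV/sqrt(Hz)

0.2301 uV/sqrt(Hz)


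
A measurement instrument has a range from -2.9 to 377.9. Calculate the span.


Span = upper range - lower range.
Span = 377.9 - (-2.9)
Span = 380.8

380.8


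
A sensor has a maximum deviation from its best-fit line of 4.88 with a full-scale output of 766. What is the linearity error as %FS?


Linearity error = (max deviation / full scale) * 100%.
Linearity = (4.88 / 766) * 100
Linearity = 0.637 %FS

0.637 %FS


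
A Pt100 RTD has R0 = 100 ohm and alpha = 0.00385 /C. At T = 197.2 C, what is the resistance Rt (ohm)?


The RTD equation: Rt = R0 * (1 + alpha * T).
Rt = 100 * (1 + 0.00385 * 197.2)
Rt = 100 * (1 + 0.75922)
Rt = 100 * 1.75922
Rt = 175.922 ohm

175.922 ohm


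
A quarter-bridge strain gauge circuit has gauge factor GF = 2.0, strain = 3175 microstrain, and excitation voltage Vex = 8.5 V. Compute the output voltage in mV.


Quarter bridge output: Vout = (GF * epsilon * Vex) / 4.
Vout = (2.0 * 3175e-6 * 8.5) / 4
Vout = 0.053975 / 4 V
Vout = 0.01349375 V = 13.4937 mV

13.4937 mV


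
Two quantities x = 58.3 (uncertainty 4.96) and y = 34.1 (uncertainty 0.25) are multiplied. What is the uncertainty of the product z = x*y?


For a product z = x*y, the relative uncertainty is:
uz/z = sqrt((ux/x)^2 + (uy/y)^2)
Relative uncertainties: ux/x = 4.96/58.3 = 0.085077
uy/y = 0.25/34.1 = 0.007331
z = 58.3 * 34.1 = 1988.0
uz = 1988.0 * sqrt(0.085077^2 + 0.007331^2) = 169.763

169.763


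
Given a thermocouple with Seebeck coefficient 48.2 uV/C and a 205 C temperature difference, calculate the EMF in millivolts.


The thermocouple output V = sensitivity * dT.
V = 48.2 uV/C * 205 C
V = 9881.0 uV
V = 9.881 mV

9.881 mV


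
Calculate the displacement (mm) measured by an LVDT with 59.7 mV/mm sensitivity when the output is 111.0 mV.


Displacement = Vout / sensitivity.
d = 111.0 / 59.7
d = 1.859 mm

1.859 mm


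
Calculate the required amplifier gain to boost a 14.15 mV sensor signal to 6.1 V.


Gain = Vout / Vin (converting to same units).
G = 6.1 V / 14.15 mV
G = 6100.0 mV / 14.15 mV
G = 431.1

431.1


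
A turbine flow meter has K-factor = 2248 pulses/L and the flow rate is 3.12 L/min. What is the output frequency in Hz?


Frequency = K * Q / 60 (converting L/min to L/s).
f = 2248 * 3.12 / 60
f = 7013.76 / 60
f = 116.9 Hz

116.9 Hz


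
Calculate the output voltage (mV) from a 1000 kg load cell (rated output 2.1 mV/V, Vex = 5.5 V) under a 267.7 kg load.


Vout = rated_output * Vex * (load / capacity).
Vout = 2.1 * 5.5 * (267.7 / 1000)
Vout = 2.1 * 5.5 * 0.2677
Vout = 3.092 mV

3.092 mV


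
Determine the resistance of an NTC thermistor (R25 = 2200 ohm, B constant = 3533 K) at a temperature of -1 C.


NTC thermistor equation: Rt = R25 * exp(B * (1/T - 1/T25)).
T in Kelvin: 272.15 K, T25 = 298.15 K
1/T - 1/T25 = 1/272.15 - 1/298.15 = 0.00032043
B * (1/T - 1/T25) = 3533 * 0.00032043 = 1.1321
Rt = 2200 * exp(1.1321) = 6824.6 ohm

6824.6 ohm


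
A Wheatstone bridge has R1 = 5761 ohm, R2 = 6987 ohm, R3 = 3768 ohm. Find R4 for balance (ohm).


At balance: R1*R4 = R2*R3, so R4 = R2*R3/R1.
R4 = 6987 * 3768 / 5761
R4 = 26327016 / 5761
R4 = 4569.87 ohm

4569.87 ohm


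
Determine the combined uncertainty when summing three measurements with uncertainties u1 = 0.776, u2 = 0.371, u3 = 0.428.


For a sum of independent quantities, uc = sqrt(u1^2 + u2^2 + u3^2).
uc = sqrt(0.776^2 + 0.371^2 + 0.428^2)
uc = sqrt(0.602176 + 0.137641 + 0.183184)
uc = 0.9607

0.9607


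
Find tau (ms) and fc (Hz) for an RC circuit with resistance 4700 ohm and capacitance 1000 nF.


Time constant: tau = R * C.
tau = 4700 * 1.00e-06 = 0.0047 s
tau = 4.7 ms
Cutoff frequency: fc = 1 / (2*pi*R*C).
fc = 1 / (2*pi*0.0047) = 33.86 Hz

tau = 4.7 ms, fc = 33.86 Hz
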